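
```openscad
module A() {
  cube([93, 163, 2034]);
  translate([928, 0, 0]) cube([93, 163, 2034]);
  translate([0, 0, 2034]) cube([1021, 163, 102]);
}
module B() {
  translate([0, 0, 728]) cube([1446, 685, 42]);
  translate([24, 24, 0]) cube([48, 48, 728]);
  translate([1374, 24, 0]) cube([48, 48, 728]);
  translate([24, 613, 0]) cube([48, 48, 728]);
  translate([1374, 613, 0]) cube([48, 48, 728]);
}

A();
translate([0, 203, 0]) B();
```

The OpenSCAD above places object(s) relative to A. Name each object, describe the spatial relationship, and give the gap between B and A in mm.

A is a door frame. B is a table. The table is on the floor beside the door frame on its +y side. The gap between the table and the door frame is 40 mm.

The table's nearest face is 40 mm from the door frame's +y face.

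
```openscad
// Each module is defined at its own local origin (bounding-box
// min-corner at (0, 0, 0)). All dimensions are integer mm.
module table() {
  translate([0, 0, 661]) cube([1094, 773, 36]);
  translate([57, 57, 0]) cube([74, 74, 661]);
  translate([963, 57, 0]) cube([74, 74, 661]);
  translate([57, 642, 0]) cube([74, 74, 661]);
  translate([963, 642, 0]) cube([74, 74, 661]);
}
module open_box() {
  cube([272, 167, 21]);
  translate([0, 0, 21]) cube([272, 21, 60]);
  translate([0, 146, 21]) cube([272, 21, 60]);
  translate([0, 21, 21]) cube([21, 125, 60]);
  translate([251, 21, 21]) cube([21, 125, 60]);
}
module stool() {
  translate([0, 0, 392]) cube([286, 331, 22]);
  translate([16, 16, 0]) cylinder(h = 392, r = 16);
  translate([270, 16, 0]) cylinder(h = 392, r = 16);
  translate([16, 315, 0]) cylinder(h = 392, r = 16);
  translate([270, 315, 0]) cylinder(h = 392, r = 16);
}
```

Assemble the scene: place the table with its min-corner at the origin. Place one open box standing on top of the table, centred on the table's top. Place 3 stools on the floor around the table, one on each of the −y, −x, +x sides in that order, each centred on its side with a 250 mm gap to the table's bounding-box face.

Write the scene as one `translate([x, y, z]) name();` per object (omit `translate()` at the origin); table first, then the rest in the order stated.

table();
translate([411, 303, 697]) open_box();
translate([404, -581, 0]) stool();
translate([-536, 221, 0]) stool();
translate([1344, 221, 0]) stool();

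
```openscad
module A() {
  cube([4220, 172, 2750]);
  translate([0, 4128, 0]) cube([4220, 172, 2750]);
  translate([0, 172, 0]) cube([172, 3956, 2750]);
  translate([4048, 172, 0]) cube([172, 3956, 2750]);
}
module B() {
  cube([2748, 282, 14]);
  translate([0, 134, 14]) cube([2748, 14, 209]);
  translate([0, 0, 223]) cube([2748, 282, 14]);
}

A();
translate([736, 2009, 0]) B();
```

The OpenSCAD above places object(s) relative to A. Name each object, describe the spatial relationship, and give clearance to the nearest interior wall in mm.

A is a house frame. B is an I-beam. The I-beam sits inside the house frame, centred. The clearance to the nearest interior wall is 564 mm.

Clearances: x = 564, y = 1837; minimum 564 mm.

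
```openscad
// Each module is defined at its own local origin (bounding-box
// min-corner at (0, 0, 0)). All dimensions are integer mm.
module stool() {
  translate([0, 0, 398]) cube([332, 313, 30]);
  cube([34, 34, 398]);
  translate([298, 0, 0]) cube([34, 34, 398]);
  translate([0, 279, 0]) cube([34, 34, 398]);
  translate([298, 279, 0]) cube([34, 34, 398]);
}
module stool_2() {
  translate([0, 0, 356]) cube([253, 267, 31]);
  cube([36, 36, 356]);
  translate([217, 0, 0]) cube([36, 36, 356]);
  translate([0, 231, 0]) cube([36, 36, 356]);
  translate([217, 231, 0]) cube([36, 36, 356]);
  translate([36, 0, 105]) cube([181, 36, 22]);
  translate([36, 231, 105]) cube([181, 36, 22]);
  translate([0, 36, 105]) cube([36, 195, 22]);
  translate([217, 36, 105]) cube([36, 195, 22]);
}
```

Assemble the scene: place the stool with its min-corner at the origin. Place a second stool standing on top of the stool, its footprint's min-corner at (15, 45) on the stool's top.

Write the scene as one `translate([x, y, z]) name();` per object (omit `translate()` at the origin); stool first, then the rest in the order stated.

stool();
translate([15, 45, 428]) stool_2();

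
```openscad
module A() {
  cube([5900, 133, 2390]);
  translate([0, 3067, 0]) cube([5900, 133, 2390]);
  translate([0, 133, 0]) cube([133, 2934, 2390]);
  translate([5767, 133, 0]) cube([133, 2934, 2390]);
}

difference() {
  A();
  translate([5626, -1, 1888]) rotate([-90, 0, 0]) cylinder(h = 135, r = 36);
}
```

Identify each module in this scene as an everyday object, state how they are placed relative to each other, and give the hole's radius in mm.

A is a house frame. The house frame has a circular hole through its front wall. The hole's radius is 36 mm.

The subtracted cylinder has r = 36 mm.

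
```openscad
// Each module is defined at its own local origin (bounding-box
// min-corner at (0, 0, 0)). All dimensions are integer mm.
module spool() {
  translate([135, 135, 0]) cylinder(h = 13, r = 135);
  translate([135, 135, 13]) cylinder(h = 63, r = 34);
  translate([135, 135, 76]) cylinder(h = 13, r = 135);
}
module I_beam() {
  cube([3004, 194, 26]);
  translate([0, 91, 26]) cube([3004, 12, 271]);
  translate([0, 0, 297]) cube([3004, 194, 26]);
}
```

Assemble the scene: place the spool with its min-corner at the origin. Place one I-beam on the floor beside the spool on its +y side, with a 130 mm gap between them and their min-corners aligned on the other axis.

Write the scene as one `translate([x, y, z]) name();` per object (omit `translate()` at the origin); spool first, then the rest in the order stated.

spool();
translate([0, 400, 0]) I_beam();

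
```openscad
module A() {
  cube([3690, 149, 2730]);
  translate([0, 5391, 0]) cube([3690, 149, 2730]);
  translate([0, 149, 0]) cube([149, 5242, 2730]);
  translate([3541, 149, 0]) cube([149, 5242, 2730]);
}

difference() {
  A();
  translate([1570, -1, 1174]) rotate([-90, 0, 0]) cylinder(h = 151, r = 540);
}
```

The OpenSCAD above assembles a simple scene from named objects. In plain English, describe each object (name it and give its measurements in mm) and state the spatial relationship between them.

A is a box-shaped house frame (walls only): outside footprint 3690×5540 mm, wall height 2730 mm, wall thickness 149 mm. The two y-facing walls run the full x-width; the two x-facing walls fit between the inner faces of the y-facing walls.

The house frame has a circular hole of radius 540 mm through its front wall, centred at (x = 1570, z = 1174).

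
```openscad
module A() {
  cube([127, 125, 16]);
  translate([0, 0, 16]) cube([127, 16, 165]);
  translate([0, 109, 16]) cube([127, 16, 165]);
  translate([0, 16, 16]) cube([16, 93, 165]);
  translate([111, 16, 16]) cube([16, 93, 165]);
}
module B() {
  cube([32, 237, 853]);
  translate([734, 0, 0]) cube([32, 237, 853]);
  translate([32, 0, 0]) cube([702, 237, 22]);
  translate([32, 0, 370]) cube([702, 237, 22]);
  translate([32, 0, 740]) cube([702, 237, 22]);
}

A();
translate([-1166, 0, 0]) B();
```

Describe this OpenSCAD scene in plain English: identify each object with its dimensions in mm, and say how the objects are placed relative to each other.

A is an open-topped rectangular box: outside dimensions 127×125×181 mm, with a uniform wall and base thickness of 16 mm. The base is a full 127×125 slab on the floor; four walls sit on top of the base. The front and back walls (the −y and +y sides) span the full width; the two side walls fit between them.

B is an open bookshelf. Two side panels, each 32 mm thick, 237 mm deep and 853 mm tall, stand 766 mm apart (outside-to-outside). Between them sit 3 shelves, each 22 mm thick and 237 mm deep, spanning the full gap between the sides. The bottom shelf rests on the floor (its underside at z = 0) and the clear gap between one shelf's top and the next shelf's underside is 348 mm.

The bookshelf is on the floor beside the open box on its −x side.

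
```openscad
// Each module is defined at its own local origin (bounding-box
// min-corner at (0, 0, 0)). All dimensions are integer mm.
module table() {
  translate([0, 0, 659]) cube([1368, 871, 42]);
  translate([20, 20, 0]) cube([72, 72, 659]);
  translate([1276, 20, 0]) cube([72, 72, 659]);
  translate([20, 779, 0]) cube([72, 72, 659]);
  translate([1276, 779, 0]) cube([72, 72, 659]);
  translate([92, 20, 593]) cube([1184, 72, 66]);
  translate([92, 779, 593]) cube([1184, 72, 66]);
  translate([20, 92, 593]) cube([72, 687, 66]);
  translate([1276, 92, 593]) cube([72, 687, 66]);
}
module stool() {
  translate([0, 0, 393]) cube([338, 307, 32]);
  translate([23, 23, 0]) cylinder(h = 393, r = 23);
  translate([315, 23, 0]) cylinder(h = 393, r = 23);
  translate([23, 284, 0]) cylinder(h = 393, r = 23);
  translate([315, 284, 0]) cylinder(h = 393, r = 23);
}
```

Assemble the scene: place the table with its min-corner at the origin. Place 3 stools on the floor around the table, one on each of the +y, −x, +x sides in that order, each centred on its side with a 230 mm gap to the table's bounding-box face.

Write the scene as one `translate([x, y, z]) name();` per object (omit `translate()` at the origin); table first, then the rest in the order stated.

table();
translate([515, 1101, 0]) stool();
translate([-568, 282, 0]) stool();
translate([1598, 282, 0]) stool();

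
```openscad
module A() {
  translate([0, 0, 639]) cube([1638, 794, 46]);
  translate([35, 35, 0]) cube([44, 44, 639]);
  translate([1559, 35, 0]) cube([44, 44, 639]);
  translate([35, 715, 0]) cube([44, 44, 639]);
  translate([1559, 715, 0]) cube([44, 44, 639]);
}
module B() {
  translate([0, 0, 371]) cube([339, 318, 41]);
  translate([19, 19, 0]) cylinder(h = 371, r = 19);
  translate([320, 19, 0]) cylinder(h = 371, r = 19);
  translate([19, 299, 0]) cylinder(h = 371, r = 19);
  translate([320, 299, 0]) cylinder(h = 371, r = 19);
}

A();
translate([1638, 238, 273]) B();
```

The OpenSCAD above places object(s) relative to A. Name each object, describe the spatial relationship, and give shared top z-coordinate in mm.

A is a table. B is a stool. The stool is beside the table with their tops flush at z = 685. The shared top z-coordinate is 685 mm.

Both tops at z = 685 mm.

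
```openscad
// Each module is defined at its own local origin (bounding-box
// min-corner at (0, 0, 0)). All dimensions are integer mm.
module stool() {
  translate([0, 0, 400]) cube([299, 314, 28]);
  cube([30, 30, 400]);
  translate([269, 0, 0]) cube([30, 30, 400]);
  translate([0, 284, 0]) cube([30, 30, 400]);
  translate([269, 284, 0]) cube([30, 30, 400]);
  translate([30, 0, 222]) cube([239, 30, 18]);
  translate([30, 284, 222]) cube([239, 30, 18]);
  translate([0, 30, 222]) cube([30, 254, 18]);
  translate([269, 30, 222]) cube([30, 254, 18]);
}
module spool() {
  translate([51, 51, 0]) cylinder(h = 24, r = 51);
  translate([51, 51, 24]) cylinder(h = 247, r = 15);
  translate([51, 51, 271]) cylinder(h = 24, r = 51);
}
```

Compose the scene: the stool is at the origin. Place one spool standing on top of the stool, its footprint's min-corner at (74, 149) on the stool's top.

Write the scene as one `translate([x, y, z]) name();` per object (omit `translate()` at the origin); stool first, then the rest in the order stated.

stool();
translate([74, 149, 428]) spool();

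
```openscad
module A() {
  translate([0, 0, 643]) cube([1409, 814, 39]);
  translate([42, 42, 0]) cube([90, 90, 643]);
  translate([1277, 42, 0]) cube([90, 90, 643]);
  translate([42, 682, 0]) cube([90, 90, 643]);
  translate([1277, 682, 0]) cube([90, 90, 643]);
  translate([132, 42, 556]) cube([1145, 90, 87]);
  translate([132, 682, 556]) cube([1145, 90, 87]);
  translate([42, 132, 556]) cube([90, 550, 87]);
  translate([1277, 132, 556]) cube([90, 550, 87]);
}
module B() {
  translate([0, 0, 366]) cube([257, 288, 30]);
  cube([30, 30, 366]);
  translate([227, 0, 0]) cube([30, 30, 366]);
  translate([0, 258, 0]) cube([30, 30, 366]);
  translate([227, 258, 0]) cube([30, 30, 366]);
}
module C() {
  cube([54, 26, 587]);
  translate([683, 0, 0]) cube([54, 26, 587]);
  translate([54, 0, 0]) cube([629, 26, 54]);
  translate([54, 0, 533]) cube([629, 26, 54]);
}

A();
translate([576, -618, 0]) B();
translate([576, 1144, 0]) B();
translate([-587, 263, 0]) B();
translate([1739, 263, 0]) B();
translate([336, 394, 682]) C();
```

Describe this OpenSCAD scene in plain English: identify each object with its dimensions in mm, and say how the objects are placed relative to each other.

A is a table with a 1409×814 mm rectangular top, 39 mm thick, top surface at z = 682 mm, supported by four 90×90 mm square legs, each inset 42 mm from the nearest pair of top edges, running from the floor. Four apron rails, 90 mm thick and 87 mm tall, run between adjacent legs with their top edges flush with the underside of the top and their outer faces flush with the legs' outer faces.

B is a four-legged stool. The seat is a 257×288×30 mm slab whose top surface is at z = 396 mm; four square legs, each 30×30 mm in cross-section, run from the floor (z = 0) to the underside of the seat, each flush with a corner of the seat.

C is a picture frame with a 629×479 mm rectangular opening (x by z) and a uniform 54 mm border on every side. Frame depth is 26 mm along y. It is built from two vertical stiles running the full outside height and two horizontal rails spanning the gap between the stiles.

Four stools sit around the table at the −y, +y, −x, +x sides. The picture frame is on top of the table, centred.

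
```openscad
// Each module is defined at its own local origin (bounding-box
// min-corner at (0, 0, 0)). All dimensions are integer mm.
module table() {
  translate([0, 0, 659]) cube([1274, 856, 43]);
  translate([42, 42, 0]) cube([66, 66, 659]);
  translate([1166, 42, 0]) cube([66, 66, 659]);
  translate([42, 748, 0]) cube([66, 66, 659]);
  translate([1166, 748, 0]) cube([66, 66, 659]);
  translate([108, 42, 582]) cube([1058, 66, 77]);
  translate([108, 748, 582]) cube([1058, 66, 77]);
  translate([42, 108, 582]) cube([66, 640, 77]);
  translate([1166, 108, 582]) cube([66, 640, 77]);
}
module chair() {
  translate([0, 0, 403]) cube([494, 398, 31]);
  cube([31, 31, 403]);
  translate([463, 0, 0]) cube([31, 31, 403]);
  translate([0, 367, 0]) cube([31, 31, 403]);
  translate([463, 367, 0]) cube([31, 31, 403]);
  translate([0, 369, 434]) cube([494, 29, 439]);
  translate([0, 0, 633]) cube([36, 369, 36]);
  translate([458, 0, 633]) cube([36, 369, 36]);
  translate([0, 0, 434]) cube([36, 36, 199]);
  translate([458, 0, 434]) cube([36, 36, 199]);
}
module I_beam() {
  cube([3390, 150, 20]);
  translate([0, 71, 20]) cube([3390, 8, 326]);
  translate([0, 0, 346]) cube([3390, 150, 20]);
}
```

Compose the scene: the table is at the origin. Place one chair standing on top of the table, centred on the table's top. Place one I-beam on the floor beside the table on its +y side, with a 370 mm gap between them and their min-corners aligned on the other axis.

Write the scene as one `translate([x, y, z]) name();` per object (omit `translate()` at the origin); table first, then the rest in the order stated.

table();
translate([390, 229, 702]) chair();
translate([0, 1226, 0]) I_beam();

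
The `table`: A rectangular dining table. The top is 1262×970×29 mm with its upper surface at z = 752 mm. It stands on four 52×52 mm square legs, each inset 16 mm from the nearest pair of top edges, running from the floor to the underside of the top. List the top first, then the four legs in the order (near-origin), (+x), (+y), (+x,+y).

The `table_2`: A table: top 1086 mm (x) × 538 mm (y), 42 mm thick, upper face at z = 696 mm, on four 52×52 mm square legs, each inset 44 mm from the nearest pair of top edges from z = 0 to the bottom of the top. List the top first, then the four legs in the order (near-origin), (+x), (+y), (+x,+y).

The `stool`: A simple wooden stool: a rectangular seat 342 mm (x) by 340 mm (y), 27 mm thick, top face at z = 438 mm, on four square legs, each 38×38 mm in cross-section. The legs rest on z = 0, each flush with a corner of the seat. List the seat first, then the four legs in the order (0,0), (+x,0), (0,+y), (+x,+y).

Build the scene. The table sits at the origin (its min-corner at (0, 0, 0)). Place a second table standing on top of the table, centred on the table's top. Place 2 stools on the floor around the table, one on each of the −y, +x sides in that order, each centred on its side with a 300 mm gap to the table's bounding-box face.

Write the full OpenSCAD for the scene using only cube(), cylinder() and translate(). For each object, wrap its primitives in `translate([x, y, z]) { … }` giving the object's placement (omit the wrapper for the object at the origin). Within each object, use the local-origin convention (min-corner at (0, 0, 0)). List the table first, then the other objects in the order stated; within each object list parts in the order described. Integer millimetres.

translate([0, 0, 723]) cube([1262, 970, 29]);
translate([16, 16, 0]) cube([52, 52, 723]);
translate([1194, 16, 0]) cube([52, 52, 723]);
translate([16, 902, 0]) cube([52, 52, 723]);
translate([1194, 902, 0]) cube([52, 52, 723]);
translate([88, 216, 752]) {
  translate([0, 0, 654]) cube([1086, 538, 42]);
  translate([44, 44, 0]) cube([52, 52, 654]);
  translate([990, 44, 0]) cube([52, 52, 654]);
  translate([44, 442, 0]) cube([52, 52, 654]);
  translate([990, 442, 0]) cube([52, 52, 654]);
}
translate([460, -640, 0]) {
  translate([0, 0, 411]) cube([342, 340, 27]);
  cube([38, 38, 411]);
  translate([304, 0, 0]) cube([38, 38, 411]);
  translate([0, 302, 0]) cube([38, 38, 411]);
  translate([304, 302, 0]) cube([38, 38, 411]);
}
translate([1562, 315, 0]) {
  translate([0, 0, 411]) cube([342, 340, 27]);
  cube([38, 38, 411]);
  translate([304, 0, 0]) cube([38, 38, 411]);
  translate([0, 302, 0]) cube([38, 38, 411]);
  translate([304, 302, 0]) cube([38, 38, 411]);
}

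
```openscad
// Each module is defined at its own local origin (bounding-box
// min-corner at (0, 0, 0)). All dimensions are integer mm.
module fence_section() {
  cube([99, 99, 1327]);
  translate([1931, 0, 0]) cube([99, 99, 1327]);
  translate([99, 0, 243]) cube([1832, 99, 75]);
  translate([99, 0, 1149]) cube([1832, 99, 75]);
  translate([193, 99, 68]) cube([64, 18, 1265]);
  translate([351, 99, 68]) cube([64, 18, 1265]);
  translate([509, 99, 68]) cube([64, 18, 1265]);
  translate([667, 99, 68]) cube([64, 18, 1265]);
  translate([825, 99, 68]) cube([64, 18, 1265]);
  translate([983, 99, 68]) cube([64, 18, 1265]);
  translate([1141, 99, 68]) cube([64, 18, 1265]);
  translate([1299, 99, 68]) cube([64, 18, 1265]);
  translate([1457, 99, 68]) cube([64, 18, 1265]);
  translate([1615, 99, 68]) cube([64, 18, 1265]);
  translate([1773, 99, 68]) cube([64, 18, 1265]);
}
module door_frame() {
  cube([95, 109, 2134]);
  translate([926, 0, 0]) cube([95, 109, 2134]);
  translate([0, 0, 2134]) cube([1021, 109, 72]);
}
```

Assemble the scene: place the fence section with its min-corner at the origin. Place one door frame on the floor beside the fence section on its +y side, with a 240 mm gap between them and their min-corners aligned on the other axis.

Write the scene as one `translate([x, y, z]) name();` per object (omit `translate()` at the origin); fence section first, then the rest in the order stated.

fence_section();
translate([0, 357, 0]) door_frame();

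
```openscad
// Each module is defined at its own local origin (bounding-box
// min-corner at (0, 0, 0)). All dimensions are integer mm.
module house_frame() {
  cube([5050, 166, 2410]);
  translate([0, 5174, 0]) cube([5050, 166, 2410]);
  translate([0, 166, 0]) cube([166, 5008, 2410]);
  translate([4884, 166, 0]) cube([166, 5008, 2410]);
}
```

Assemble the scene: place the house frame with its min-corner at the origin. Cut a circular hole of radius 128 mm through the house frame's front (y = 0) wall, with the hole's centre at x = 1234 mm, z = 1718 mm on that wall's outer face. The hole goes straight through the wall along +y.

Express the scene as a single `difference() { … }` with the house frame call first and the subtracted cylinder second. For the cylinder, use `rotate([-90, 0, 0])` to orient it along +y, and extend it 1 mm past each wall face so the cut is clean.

difference() {
  house_frame();
  translate([1234, -1, 1718]) rotate([-90, 0, 0]) cylinder(h = 168, r = 128);
}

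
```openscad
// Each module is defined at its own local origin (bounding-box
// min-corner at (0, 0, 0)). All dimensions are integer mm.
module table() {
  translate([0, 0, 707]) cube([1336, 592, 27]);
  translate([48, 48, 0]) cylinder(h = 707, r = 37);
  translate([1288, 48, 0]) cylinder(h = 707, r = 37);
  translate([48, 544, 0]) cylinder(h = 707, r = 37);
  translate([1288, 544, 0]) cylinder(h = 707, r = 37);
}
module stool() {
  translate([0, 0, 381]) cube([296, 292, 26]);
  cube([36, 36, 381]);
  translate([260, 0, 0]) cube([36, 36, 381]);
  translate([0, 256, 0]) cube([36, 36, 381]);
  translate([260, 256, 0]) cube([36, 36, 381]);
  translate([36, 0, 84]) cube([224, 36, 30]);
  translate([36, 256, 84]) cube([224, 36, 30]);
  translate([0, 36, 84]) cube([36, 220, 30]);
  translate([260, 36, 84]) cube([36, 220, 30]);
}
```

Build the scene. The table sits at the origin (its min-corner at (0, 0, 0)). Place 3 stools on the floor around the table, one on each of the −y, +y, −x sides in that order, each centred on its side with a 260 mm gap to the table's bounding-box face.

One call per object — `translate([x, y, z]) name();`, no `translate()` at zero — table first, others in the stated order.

table();
translate([520, -552, 0]) stool();
translate([520, 852, 0]) stool();
translate([-556, 150, 0]) stool();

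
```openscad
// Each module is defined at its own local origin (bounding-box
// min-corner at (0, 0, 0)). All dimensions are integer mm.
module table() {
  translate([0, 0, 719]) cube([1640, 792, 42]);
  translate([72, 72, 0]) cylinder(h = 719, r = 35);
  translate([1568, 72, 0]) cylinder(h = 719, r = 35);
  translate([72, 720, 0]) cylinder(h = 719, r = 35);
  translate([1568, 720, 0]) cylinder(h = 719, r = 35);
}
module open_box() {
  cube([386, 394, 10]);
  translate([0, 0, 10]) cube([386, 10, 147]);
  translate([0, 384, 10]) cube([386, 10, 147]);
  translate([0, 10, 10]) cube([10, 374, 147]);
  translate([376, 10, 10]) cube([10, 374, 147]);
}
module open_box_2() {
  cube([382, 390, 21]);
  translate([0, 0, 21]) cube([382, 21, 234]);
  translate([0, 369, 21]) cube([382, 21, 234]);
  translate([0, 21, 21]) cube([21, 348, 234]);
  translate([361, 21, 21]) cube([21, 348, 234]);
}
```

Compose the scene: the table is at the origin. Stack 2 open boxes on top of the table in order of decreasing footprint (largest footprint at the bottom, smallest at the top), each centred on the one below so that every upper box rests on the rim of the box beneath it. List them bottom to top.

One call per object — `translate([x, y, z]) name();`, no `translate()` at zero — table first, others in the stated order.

table();
translate([627, 199, 761]) open_box();
translate([629, 201, 918]) open_box_2();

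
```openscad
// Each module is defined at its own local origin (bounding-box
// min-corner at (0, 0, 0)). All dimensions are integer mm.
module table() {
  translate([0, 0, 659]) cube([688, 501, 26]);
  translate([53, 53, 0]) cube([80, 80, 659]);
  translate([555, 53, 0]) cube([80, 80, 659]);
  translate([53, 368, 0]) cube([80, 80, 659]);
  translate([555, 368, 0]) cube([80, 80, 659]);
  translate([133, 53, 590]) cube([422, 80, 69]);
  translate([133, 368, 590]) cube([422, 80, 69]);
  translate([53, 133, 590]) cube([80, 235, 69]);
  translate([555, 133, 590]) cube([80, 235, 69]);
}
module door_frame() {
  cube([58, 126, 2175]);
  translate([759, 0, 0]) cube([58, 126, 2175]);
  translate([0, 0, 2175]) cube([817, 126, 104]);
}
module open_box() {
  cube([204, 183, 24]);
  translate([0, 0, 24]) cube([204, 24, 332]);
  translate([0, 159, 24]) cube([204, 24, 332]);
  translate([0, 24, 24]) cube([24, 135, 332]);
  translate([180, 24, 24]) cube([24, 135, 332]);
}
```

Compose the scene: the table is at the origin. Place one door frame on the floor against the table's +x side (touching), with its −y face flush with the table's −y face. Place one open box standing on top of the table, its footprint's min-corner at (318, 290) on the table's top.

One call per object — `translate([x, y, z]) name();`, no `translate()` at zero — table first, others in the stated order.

table();
translate([688, 0, 0]) door_frame();
translate([318, 290, 685]) open_box();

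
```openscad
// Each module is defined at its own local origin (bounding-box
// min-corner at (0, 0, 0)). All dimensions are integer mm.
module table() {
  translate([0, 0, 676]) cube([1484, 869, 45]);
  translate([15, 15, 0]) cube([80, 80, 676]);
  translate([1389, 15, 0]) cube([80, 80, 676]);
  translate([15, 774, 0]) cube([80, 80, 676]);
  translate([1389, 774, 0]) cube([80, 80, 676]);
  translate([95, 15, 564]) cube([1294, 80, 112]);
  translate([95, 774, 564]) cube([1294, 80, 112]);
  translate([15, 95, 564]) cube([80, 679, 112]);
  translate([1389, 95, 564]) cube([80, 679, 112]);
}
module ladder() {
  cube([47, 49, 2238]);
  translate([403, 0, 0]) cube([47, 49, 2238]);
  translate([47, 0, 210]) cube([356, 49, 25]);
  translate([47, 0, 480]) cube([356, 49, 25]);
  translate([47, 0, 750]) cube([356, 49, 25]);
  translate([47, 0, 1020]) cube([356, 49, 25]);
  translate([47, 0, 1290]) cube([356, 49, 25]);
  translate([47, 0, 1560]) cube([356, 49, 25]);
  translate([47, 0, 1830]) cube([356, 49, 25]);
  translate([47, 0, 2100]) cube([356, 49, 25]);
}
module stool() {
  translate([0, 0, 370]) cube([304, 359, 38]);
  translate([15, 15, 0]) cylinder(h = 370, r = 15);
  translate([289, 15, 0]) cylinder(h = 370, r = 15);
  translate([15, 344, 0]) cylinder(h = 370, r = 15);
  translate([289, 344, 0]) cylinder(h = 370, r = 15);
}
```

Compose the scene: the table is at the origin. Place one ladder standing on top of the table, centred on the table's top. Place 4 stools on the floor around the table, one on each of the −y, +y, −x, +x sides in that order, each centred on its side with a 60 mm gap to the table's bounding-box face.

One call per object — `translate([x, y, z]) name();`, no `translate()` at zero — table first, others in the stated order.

table();
translate([517, 410, 721]) ladder();
translate([590, -419, 0]) stool();
translate([590, 929, 0]) stool();
translate([-364, 255, 0]) stool();
translate([1544, 255, 0]) stool();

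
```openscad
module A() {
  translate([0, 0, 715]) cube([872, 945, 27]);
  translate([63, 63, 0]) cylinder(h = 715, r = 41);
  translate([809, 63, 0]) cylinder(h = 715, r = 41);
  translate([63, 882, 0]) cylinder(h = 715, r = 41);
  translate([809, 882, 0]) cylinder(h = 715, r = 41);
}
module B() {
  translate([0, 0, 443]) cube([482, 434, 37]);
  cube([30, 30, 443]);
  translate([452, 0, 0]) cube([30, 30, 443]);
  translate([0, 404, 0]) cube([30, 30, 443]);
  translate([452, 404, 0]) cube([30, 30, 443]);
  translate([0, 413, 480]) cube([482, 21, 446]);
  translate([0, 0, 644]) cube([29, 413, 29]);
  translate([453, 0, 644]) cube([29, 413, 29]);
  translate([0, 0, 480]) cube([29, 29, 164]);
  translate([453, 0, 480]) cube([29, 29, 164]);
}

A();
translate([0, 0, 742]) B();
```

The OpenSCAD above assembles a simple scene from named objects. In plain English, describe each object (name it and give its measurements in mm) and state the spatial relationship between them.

A is a table with a 872×945 mm rectangular top, 27 mm thick, top surface at z = 742 mm, supported by four round legs of 82 mm diameter, each leg's bounding box inset 22 mm from the nearest pair of top edges, running from the floor.

B is a chair. The seat is a 482×434×37 mm slab with its top at z = 480 mm, on four 30×30 mm corner legs (flush with the seat edges, standing on z = 0). A flat backrest 21 mm thick, 446 mm tall, spans the full seat width and rises from the seat top along its +y edge, rear face flush with the rear of the seat. Two armrests of 29×29 mm section run along each side from the seat's front edge to the front of the backrest, top faces 193 mm above the seat top and outer faces flush with the seat's x-edges; a 29×29 mm post under the front of each armrest stands on the seat at the front corner.

The chair is on top of the table.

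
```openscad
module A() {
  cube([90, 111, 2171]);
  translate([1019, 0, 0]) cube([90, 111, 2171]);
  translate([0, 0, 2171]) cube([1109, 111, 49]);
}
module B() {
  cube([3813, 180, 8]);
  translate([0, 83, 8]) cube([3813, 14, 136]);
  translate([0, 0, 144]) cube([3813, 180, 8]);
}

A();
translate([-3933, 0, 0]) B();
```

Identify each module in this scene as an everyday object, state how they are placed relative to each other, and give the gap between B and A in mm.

The I-beam's nearest face is 120 mm from the door frame's −x face.

A is a door frame. B is an I-beam. The I-beam is on the floor beside the door frame on its −x side. The gap between the I-beam and the door frame is 120 mm.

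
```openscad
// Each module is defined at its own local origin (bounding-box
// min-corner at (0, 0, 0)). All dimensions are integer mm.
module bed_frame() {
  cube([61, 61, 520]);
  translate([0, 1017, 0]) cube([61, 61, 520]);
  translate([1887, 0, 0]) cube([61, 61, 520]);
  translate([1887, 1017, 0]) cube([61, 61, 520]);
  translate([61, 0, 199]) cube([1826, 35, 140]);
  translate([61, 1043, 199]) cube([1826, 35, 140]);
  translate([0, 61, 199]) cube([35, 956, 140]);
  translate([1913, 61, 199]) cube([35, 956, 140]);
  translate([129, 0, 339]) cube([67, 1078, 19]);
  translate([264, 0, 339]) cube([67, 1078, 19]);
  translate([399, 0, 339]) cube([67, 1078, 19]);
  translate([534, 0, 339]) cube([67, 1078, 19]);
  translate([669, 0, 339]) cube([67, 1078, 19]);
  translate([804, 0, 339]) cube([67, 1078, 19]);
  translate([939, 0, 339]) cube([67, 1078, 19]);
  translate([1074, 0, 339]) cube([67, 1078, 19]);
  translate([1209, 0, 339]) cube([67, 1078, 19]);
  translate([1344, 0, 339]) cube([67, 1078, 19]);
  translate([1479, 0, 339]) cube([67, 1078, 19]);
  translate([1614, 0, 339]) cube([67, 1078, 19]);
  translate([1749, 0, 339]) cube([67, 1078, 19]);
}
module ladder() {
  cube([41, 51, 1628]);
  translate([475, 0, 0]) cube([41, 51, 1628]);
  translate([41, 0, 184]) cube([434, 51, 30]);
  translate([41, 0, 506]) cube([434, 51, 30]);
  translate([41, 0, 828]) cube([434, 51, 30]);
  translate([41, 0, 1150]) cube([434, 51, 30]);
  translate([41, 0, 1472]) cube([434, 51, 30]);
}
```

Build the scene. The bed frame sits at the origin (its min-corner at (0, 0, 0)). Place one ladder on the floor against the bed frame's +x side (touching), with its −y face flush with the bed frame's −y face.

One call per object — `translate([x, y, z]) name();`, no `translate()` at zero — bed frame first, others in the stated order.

bed_frame();
translate([1948, 0, 0]) ladder();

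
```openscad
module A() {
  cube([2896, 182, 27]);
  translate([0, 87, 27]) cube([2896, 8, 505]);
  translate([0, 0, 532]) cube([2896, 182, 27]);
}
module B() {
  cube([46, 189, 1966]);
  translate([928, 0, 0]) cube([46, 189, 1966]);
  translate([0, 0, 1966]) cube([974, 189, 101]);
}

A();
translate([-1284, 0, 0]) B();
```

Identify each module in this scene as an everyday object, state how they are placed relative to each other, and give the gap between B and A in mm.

A is an I-beam. B is a door frame. The door frame is on the floor beside the I-beam on its −x side. The gap between the door frame and the I-beam is 310 mm.

The door frame's nearest face is 310 mm from the I-beam's −x face.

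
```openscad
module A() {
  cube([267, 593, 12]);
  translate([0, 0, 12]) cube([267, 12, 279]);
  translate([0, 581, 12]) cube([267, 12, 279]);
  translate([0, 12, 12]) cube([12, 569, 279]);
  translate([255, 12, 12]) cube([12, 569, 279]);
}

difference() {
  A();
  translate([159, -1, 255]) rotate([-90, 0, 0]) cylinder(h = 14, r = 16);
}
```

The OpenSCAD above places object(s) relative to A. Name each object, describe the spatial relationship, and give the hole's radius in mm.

The subtracted cylinder has r = 16 mm.

A is an open box. The open box has a circular hole through its front wall. The hole's radius is 16 mm.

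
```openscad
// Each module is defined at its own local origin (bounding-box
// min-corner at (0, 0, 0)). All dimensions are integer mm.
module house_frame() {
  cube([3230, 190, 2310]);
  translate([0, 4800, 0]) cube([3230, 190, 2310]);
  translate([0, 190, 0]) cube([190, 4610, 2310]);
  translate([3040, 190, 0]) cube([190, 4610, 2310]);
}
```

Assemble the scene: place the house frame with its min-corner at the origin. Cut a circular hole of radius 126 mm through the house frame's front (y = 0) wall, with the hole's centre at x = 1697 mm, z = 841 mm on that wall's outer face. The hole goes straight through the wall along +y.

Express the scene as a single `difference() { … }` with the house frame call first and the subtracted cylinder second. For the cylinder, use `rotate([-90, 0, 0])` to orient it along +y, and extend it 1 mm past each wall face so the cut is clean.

difference() {
  house_frame();
  translate([1697, -1, 841]) rotate([-90, 0, 0]) cylinder(h = 192, r = 126);
}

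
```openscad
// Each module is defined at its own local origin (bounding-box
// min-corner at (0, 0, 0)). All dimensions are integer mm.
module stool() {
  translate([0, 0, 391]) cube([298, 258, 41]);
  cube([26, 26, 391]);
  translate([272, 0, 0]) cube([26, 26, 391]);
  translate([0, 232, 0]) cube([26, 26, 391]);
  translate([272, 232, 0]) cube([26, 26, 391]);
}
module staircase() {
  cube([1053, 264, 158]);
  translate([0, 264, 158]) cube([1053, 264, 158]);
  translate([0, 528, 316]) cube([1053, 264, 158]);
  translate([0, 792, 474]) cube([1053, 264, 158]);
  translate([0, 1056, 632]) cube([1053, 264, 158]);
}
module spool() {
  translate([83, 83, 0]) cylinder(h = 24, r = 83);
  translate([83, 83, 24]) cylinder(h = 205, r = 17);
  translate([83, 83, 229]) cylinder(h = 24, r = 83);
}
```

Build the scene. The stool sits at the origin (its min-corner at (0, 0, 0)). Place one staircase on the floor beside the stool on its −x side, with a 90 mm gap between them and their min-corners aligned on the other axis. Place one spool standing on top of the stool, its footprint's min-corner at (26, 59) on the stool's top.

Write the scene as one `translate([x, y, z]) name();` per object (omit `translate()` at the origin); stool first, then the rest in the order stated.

stool();
translate([-1143, 0, 0]) staircase();
translate([26, 59, 432]) spool();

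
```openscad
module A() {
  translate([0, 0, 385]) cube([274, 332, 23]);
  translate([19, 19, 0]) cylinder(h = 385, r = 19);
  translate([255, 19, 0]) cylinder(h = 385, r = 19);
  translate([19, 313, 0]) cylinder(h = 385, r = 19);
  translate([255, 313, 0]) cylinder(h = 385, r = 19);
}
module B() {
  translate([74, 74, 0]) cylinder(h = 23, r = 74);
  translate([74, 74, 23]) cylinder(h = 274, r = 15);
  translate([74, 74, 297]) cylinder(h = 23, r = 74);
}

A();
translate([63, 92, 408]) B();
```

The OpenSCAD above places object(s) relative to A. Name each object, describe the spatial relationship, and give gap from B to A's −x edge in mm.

A is a stool. B is a spool. The spool is on top of the stool, centred. The gap from the spool to the stool's −x edge is 63 mm.

The spool's min-x is at 63; the stool's min-x is 0; gap = 63 mm.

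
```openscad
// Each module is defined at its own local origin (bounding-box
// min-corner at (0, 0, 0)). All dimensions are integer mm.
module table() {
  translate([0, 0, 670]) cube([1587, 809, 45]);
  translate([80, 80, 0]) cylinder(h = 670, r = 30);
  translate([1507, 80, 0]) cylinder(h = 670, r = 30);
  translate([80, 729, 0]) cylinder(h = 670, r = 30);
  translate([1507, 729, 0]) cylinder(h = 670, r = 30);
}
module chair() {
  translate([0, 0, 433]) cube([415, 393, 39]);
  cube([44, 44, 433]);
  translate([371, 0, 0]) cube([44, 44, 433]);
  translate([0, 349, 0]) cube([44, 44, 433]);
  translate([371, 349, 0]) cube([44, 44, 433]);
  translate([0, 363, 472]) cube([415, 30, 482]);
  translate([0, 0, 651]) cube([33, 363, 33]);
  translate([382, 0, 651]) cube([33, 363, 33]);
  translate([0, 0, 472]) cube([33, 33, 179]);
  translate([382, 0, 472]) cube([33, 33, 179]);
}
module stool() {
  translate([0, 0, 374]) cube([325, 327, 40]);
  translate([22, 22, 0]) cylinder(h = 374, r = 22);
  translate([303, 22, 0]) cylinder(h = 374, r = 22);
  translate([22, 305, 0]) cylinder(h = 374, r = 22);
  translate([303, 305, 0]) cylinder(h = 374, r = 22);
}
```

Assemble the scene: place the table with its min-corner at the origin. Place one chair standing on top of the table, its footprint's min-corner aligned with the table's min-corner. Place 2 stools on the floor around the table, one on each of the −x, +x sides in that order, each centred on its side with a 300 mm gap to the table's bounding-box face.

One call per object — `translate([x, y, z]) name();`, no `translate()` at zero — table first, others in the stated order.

table();
translate([0, 0, 715]) chair();
translate([-625, 241, 0]) stool();
translate([1887, 241, 0]) stool();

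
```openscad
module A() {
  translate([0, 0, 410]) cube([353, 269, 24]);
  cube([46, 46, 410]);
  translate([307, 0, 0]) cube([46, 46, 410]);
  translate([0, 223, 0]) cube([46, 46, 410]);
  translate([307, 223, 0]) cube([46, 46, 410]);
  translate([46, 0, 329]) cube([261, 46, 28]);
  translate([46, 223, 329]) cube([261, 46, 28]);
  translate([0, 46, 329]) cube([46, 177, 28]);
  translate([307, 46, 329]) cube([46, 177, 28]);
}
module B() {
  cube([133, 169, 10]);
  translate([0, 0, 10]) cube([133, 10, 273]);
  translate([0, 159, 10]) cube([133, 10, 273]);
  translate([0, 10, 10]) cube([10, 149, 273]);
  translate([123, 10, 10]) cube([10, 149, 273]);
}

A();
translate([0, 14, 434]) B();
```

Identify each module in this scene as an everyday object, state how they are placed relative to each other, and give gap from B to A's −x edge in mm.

A is a stool. B is an open box. The open box is on top of the stool. The gap from the open box to the stool's −x edge is 0 mm.

The open box's min-x is at 0; the stool's min-x is 0; gap = 0 mm.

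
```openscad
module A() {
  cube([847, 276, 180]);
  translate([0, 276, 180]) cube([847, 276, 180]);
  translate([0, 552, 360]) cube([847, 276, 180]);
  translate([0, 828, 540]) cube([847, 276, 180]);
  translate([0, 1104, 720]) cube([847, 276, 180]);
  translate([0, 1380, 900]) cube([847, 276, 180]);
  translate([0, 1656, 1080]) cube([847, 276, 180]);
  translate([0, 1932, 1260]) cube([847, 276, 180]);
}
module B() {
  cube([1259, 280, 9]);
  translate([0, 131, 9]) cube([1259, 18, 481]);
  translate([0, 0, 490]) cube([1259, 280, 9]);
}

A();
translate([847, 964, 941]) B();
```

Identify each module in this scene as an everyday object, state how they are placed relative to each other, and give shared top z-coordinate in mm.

A is a staircase. B is an I-beam. The I-beam is beside the staircase with their tops flush at z = 1440. The shared top z-coordinate is 1440 mm.

Both tops at z = 1440 mm.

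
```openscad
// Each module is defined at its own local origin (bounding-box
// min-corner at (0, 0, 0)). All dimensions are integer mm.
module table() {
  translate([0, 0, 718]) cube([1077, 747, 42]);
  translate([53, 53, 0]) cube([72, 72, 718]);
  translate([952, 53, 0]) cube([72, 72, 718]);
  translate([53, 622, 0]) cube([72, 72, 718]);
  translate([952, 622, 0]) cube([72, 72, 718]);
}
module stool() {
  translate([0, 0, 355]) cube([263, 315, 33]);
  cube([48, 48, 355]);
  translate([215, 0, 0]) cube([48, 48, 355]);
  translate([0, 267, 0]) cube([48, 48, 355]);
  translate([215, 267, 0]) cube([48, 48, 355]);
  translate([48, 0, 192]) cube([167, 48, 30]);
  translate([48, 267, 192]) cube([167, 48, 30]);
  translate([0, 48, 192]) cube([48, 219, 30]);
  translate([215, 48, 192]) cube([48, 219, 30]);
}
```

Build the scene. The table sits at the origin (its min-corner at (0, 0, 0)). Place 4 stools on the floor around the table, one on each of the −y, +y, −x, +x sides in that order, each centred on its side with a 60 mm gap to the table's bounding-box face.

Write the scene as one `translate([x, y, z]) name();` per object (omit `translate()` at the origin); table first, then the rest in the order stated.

table();
translate([407, -375, 0]) stool();
translate([407, 807, 0]) stool();
translate([-323, 216, 0]) stool();
translate([1137, 216, 0]) stool();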